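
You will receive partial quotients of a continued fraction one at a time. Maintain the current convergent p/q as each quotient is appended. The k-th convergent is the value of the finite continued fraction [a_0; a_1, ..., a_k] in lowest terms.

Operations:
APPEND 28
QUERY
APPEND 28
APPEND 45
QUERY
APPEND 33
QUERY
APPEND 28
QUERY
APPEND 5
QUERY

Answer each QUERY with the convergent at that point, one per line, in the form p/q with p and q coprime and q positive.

APPEND 28: p_0 = 28·1 + 0 = 28, q_0 = 28·0 + 1 = 1 → 28/1
APPEND 28: p_1 = 28·28 + 1 = 785, q_1 = 28·1 + 0 = 28 → 785/28
APPEND 45: p_2 = 45·785 + 28 = 35353, q_2 = 45·28 + 1 = 1261 → 35353/1261
APPEND 33: p_3 = 33·35353 + 785 = 1167434, q_3 = 33·1261 + 28 = 41641 → 1167434/41641
APPEND 28: p_4 = 28·1167434 + 35353 = 32723505, q_4 = 28·41641 + 1261 = 1167209 → 32723505/1167209
APPEND 5: p_5 = 5·32723505 + 1167434 = 164784959, q_5 = 5·1167209 + 41641 = 5877686 → 164784959/5877686

28/1
35353/1261
1167434/41641
32723505/1167209
164784959/5877686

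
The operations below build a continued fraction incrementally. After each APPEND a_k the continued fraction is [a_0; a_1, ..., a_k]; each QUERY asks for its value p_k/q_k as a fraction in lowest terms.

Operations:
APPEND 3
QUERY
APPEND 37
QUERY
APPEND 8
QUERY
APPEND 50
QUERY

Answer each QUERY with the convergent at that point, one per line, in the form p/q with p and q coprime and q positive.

3/1
112/37
899/297
45062/14887

APPEND 3: p_0 = 3·1 + 0 = 3, q_0 = 3·0 + 1 = 1 → 3/1
APPEND 37: p_1 = 37·3 + 1 = 112, q_1 = 37·1 + 0 = 37 → 112/37
APPEND 8: p_2 = 8·112 + 3 = 899, q_2 = 8·37 + 1 = 297 → 899/297
APPEND 50: p_3 = 50·899 + 112 = 45062, q_3 = 50·297 + 37 = 14887 → 45062/14887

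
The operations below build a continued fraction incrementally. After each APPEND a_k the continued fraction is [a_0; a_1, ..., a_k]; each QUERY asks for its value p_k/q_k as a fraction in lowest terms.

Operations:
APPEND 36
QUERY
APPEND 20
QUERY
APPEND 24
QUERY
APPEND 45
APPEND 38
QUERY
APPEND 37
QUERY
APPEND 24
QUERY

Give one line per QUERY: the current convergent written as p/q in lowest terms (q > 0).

APPEND 36: p_0 = 36·1 + 0 = 36, q_0 = 36·0 + 1 = 1 → 36/1
APPEND 20: p_1 = 20·36 + 1 = 721, q_1 = 20·1 + 0 = 20 → 721/20
APPEND 24: p_2 = 24·721 + 36 = 17340, q_2 = 24·20 + 1 = 481 → 17340/481
APPEND 45: p_3 = 45·17340 + 721 = 781021, q_3 = 45·481 + 20 = 21665 → 781021/21665
APPEND 38: p_4 = 38·781021 + 17340 = 29696138, q_4 = 38·21665 + 481 = 823751 → 29696138/823751
APPEND 37: p_5 = 37·29696138 + 781021 = 1099538127, q_5 = 37·823751 + 21665 = 30500452 → 1099538127/30500452
APPEND 24: p_6 = 24·1099538127 + 29696138 = 26418611186, q_6 = 24·30500452 + 823751 = 732834599 → 26418611186/732834599

36/1
721/20
17340/481
29696138/823751
1099538127/30500452
26418611186/732834599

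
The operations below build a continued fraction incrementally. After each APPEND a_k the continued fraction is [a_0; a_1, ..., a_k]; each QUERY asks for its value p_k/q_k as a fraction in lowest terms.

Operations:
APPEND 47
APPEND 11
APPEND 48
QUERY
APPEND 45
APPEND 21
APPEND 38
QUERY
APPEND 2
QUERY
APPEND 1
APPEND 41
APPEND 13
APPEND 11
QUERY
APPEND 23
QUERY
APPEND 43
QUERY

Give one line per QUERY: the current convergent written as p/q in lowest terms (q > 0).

24911/529
897035505/19049086
1817647694/38598837
16319092390021/346545697073
376812395218771/8001836808442
16219252086797174/344425528460079

APPEND 47: p_0 = 47·1 + 0 = 47, q_0 = 47·0 + 1 = 1 → 47/1
APPEND 11: p_1 = 11·47 + 1 = 518, q_1 = 11·1 + 0 = 11 → 518/11
APPEND 48: p_2 = 48·518 + 47 = 24911, q_2 = 48·11 + 1 = 529 → 24911/529
APPEND 45: p_3 = 45·24911 + 518 = 1121513, q_3 = 45·529 + 11 = 23816 → 1121513/23816
APPEND 21: p_4 = 21·1121513 + 24911 = 23576684, q_4 = 21·23816 + 529 = 500665 → 23576684/500665
APPEND 38: p_5 = 38·23576684 + 1121513 = 897035505, q_5 = 38·500665 + 23816 = 19049086 → 897035505/19049086
APPEND 2: p_6 = 2·897035505 + 23576684 = 1817647694, q_6 = 2·19049086 + 500665 = 38598837 → 1817647694/38598837
APPEND 1: p_7 = 1·1817647694 + 897035505 = 2714683199, q_7 = 1·38598837 + 19049086 = 57647923 → 2714683199/57647923
APPEND 41: p_8 = 41·2714683199 + 1817647694 = 113119658853, q_8 = 41·57647923 + 38598837 = 2402163680 → 113119658853/2402163680
APPEND 13: p_9 = 13·113119658853 + 2714683199 = 1473270248288, q_9 = 13·2402163680 + 57647923 = 31285775763 → 1473270248288/31285775763
APPEND 11: p_10 = 11·1473270248288 + 113119658853 = 16319092390021, q_10 = 11·31285775763 + 2402163680 = 346545697073 → 16319092390021/346545697073
APPEND 23: p_11 = 23·16319092390021 + 1473270248288 = 376812395218771, q_11 = 23·346545697073 + 31285775763 = 8001836808442 → 376812395218771/8001836808442
APPEND 43: p_12 = 43·376812395218771 + 16319092390021 = 16219252086797174, q_12 = 43·8001836808442 + 346545697073 = 344425528460079 → 16219252086797174/344425528460079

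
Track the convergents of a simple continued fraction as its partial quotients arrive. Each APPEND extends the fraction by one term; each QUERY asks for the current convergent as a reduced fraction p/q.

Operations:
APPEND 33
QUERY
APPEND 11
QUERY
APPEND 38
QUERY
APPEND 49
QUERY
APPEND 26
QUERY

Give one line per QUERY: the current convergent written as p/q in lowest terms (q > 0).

APPEND 33: p_0 = 33·1 + 0 = 33, q_0 = 33·0 + 1 = 1 → 33/1
APPEND 11: p_1 = 11·33 + 1 = 364, q_1 = 11·1 + 0 = 11 → 364/11
APPEND 38: p_2 = 38·364 + 33 = 13865, q_2 = 38·11 + 1 = 419 → 13865/419
APPEND 49: p_3 = 49·13865 + 364 = 679749, q_3 = 49·419 + 11 = 20542 → 679749/20542
APPEND 26: p_4 = 26·679749 + 13865 = 17687339, q_4 = 26·20542 + 419 = 534511 → 17687339/534511

33/1
364/11
13865/419
679749/20542
17687339/534511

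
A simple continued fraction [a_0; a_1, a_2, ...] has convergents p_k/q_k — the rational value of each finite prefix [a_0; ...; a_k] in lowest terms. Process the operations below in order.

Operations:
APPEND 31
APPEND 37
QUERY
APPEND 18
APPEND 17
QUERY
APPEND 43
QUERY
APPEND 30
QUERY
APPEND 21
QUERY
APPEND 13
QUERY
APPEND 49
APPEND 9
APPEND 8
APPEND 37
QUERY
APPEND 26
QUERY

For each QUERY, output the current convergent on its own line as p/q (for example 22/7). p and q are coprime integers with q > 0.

APPEND 31: p_0 = 31·1 + 0 = 31, q_0 = 31·0 + 1 = 1 → 31/1
APPEND 37: p_1 = 37·31 + 1 = 1148, q_1 = 37·1 + 0 = 37 → 1148/37
APPEND 18: p_2 = 18·1148 + 31 = 20695, q_2 = 18·37 + 1 = 667 → 20695/667
APPEND 17: p_3 = 17·20695 + 1148 = 352963, q_3 = 17·667 + 37 = 11376 → 352963/11376
APPEND 43: p_4 = 43·352963 + 20695 = 15198104, q_4 = 43·11376 + 667 = 489835 → 15198104/489835
APPEND 30: p_5 = 30·15198104 + 352963 = 456296083, q_5 = 30·489835 + 11376 = 14706426 → 456296083/14706426
APPEND 21: p_6 = 21·456296083 + 15198104 = 9597415847, q_6 = 21·14706426 + 489835 = 309324781 → 9597415847/309324781
APPEND 13: p_7 = 13·9597415847 + 456296083 = 125222702094, q_7 = 13·309324781 + 14706426 = 4035928579 → 125222702094/4035928579
APPEND 49: p_8 = 49·125222702094 + 9597415847 = 6145509818453, q_8 = 49·4035928579 + 309324781 = 198069825152 → 6145509818453/198069825152
APPEND 9: p_9 = 9·6145509818453 + 125222702094 = 55434811068171, q_9 = 9·198069825152 + 4035928579 = 1786664354947 → 55434811068171/1786664354947
APPEND 8: p_10 = 8·55434811068171 + 6145509818453 = 449623998363821, q_10 = 8·1786664354947 + 198069825152 = 14491384664728 → 449623998363821/14491384664728
APPEND 37: p_11 = 37·449623998363821 + 55434811068171 = 16691522750529548, q_11 = 37·14491384664728 + 1786664354947 = 537967896949883 → 16691522750529548/537967896949883
APPEND 26: p_12 = 26·16691522750529548 + 449623998363821 = 434429215512132069, q_12 = 26·537967896949883 + 14491384664728 = 14001656705361686 → 434429215512132069/14001656705361686

1148/37
352963/11376
15198104/489835
456296083/14706426
9597415847/309324781
125222702094/4035928579
16691522750529548/537967896949883
434429215512132069/14001656705361686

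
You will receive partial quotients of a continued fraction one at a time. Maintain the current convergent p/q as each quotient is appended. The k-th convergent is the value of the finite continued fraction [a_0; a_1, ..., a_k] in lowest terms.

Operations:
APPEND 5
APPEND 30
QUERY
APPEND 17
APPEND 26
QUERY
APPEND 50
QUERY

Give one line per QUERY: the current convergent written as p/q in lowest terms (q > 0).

APPEND 5: p_0 = 5·1 + 0 = 5, q_0 = 5·0 + 1 = 1 → 5/1
APPEND 30: p_1 = 30·5 + 1 = 151, q_1 = 30·1 + 0 = 30 → 151/30
APPEND 17: p_2 = 17·151 + 5 = 2572, q_2 = 17·30 + 1 = 511 → 2572/511
APPEND 26: p_3 = 26·2572 + 151 = 67023, q_3 = 26·511 + 30 = 13316 → 67023/13316
APPEND 50: p_4 = 50·67023 + 2572 = 3353722, q_4 = 50·13316 + 511 = 666311 → 3353722/666311

151/30
67023/13316
3353722/666311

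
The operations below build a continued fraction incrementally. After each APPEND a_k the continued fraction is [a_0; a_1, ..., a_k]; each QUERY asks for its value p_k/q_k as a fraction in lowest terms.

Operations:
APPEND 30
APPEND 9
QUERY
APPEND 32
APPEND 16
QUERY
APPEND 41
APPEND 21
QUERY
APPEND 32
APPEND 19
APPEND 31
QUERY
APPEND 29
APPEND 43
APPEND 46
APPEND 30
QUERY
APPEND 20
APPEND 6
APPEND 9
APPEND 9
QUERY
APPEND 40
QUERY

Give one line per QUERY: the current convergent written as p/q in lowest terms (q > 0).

271/9
139503/4633
120434328/3999715
2280913288558/75750853145
3937475159954030615/130766524137499539
39842082310397608499609/1323185647269373072650
1598057165848233099492240/53072685531160734046711

APPEND 30: p_0 = 30·1 + 0 = 30, q_0 = 30·0 + 1 = 1 → 30/1
APPEND 9: p_1 = 9·30 + 1 = 271, q_1 = 9·1 + 0 = 9 → 271/9
APPEND 32: p_2 = 32·271 + 30 = 8702, q_2 = 32·9 + 1 = 289 → 8702/289
APPEND 16: p_3 = 16·8702 + 271 = 139503, q_3 = 16·289 + 9 = 4633 → 139503/4633
APPEND 41: p_4 = 41·139503 + 8702 = 5728325, q_4 = 41·4633 + 289 = 190242 → 5728325/190242
APPEND 21: p_5 = 21·5728325 + 139503 = 120434328, q_5 = 21·190242 + 4633 = 3999715 → 120434328/3999715
APPEND 32: p_6 = 32·120434328 + 5728325 = 3859626821, q_6 = 32·3999715 + 190242 = 128181122 → 3859626821/128181122
APPEND 19: p_7 = 19·3859626821 + 120434328 = 73453343927, q_7 = 19·128181122 + 3999715 = 2439441033 → 73453343927/2439441033
APPEND 31: p_8 = 31·73453343927 + 3859626821 = 2280913288558, q_8 = 31·2439441033 + 128181122 = 75750853145 → 2280913288558/75750853145
APPEND 29: p_9 = 29·2280913288558 + 73453343927 = 66219938712109, q_9 = 29·75750853145 + 2439441033 = 2199214182238 → 66219938712109/2199214182238
APPEND 43: p_10 = 43·66219938712109 + 2280913288558 = 2849738277909245, q_10 = 43·2199214182238 + 75750853145 = 94641960689379 → 2849738277909245/94641960689379
APPEND 46: p_11 = 46·2849738277909245 + 66219938712109 = 131154180722537379, q_11 = 46·94641960689379 + 2199214182238 = 4355729405893672 → 131154180722537379/4355729405893672
APPEND 30: p_12 = 30·131154180722537379 + 2849738277909245 = 3937475159954030615, q_12 = 30·4355729405893672 + 94641960689379 = 130766524137499539 → 3937475159954030615/130766524137499539
APPEND 20: p_13 = 20·3937475159954030615 + 131154180722537379 = 78880657379803149679, q_13 = 20·130766524137499539 + 4355729405893672 = 2619686212155884452 → 78880657379803149679/2619686212155884452
APPEND 6: p_14 = 6·78880657379803149679 + 3937475159954030615 = 477221419438772928689, q_14 = 6·2619686212155884452 + 130766524137499539 = 15848883797072806251 → 477221419438772928689/15848883797072806251
APPEND 9: p_15 = 9·477221419438772928689 + 78880657379803149679 = 4373873432328759507880, q_15 = 9·15848883797072806251 + 2619686212155884452 = 145259640385811140711 → 4373873432328759507880/145259640385811140711
APPEND 9: p_16 = 9·4373873432328759507880 + 477221419438772928689 = 39842082310397608499609, q_16 = 9·145259640385811140711 + 15848883797072806251 = 1323185647269373072650 → 39842082310397608499609/1323185647269373072650
APPEND 40: p_17 = 40·39842082310397608499609 + 4373873432328759507880 = 1598057165848233099492240, q_17 = 40·1323185647269373072650 + 145259640385811140711 = 53072685531160734046711 → 1598057165848233099492240/53072685531160734046711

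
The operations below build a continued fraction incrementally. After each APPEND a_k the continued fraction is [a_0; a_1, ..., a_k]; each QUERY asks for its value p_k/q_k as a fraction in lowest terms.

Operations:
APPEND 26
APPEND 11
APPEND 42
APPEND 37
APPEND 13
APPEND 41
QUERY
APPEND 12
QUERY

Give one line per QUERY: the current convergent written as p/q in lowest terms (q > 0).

APPEND 26: p_0 = 26·1 + 0 = 26, q_0 = 26·0 + 1 = 1 → 26/1
APPEND 11: p_1 = 11·26 + 1 = 287, q_1 = 11·1 + 0 = 11 → 287/11
APPEND 42: p_2 = 42·287 + 26 = 12080, q_2 = 42·11 + 1 = 463 → 12080/463
APPEND 37: p_3 = 37·12080 + 287 = 447247, q_3 = 37·463 + 11 = 17142 → 447247/17142
APPEND 13: p_4 = 13·447247 + 12080 = 5826291, q_4 = 13·17142 + 463 = 223309 → 5826291/223309
APPEND 41: p_5 = 41·5826291 + 447247 = 239325178, q_5 = 41·223309 + 17142 = 9172811 → 239325178/9172811
APPEND 12: p_6 = 12·239325178 + 5826291 = 2877728427, q_6 = 12·9172811 + 223309 = 110297041 → 2877728427/110297041

239325178/9172811
2877728427/110297041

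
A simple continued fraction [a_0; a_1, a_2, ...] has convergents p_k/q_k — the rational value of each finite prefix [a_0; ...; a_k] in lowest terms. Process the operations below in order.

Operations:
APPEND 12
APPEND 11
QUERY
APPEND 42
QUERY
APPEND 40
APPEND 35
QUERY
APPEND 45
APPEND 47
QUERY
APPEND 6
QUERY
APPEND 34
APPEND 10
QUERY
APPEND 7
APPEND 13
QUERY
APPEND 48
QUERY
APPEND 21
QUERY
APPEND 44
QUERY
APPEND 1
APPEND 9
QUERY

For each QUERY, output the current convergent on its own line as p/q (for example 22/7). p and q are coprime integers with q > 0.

133/11
5598/463
7847453/649048
16615741039/1374256525
100047805672/8274764841
34282459144542/2835437376031
3198423376038395/264535549989399
153767717504988641/12717837177384488
3232320490980799856/267339116275063647
142375869320660182305/11775638953280184956
1452849577625429021754/120162441579277422383

APPEND 12: p_0 = 12·1 + 0 = 12, q_0 = 12·0 + 1 = 1 → 12/1
APPEND 11: p_1 = 11·12 + 1 = 133, q_1 = 11·1 + 0 = 11 → 133/11
APPEND 42: p_2 = 42·133 + 12 = 5598, q_2 = 42·11 + 1 = 463 → 5598/463
APPEND 40: p_3 = 40·5598 + 133 = 224053, q_3 = 40·463 + 11 = 18531 → 224053/18531
APPEND 35: p_4 = 35·224053 + 5598 = 7847453, q_4 = 35·18531 + 463 = 649048 → 7847453/649048
APPEND 45: p_5 = 45·7847453 + 224053 = 353359438, q_5 = 45·649048 + 18531 = 29225691 → 353359438/29225691
APPEND 47: p_6 = 47·353359438 + 7847453 = 16615741039, q_6 = 47·29225691 + 649048 = 1374256525 → 16615741039/1374256525
APPEND 6: p_7 = 6·16615741039 + 353359438 = 100047805672, q_7 = 6·1374256525 + 29225691 = 8274764841 → 100047805672/8274764841
APPEND 34: p_8 = 34·100047805672 + 16615741039 = 3418241133887, q_8 = 34·8274764841 + 1374256525 = 282716261119 → 3418241133887/282716261119
APPEND 10: p_9 = 10·3418241133887 + 100047805672 = 34282459144542, q_9 = 10·282716261119 + 8274764841 = 2835437376031 → 34282459144542/2835437376031
APPEND 7: p_10 = 7·34282459144542 + 3418241133887 = 243395455145681, q_10 = 7·2835437376031 + 282716261119 = 20130777893336 → 243395455145681/20130777893336
APPEND 13: p_11 = 13·243395455145681 + 34282459144542 = 3198423376038395, q_11 = 13·20130777893336 + 2835437376031 = 264535549989399 → 3198423376038395/264535549989399
APPEND 48: p_12 = 48·3198423376038395 + 243395455145681 = 153767717504988641, q_12 = 48·264535549989399 + 20130777893336 = 12717837177384488 → 153767717504988641/12717837177384488
APPEND 21: p_13 = 21·153767717504988641 + 3198423376038395 = 3232320490980799856, q_13 = 21·12717837177384488 + 264535549989399 = 267339116275063647 → 3232320490980799856/267339116275063647
APPEND 44: p_14 = 44·3232320490980799856 + 153767717504988641 = 142375869320660182305, q_14 = 44·267339116275063647 + 12717837177384488 = 11775638953280184956 → 142375869320660182305/11775638953280184956
APPEND 1: p_15 = 1·142375869320660182305 + 3232320490980799856 = 145608189811640982161, q_15 = 1·11775638953280184956 + 267339116275063647 = 12042978069555248603 → 145608189811640982161/12042978069555248603
APPEND 9: p_16 = 9·145608189811640982161 + 142375869320660182305 = 1452849577625429021754, q_16 = 9·12042978069555248603 + 11775638953280184956 = 120162441579277422383 → 1452849577625429021754/120162441579277422383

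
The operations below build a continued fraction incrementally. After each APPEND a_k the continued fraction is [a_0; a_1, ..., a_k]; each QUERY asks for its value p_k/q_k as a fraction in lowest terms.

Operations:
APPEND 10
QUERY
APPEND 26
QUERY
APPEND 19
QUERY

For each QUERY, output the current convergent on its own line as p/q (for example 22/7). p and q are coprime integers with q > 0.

APPEND 10: p_0 = 10·1 + 0 = 10, q_0 = 10·0 + 1 = 1 → 10/1
APPEND 26: p_1 = 26·10 + 1 = 261, q_1 = 26·1 + 0 = 26 → 261/26
APPEND 19: p_2 = 19·261 + 10 = 4969, q_2 = 19·26 + 1 = 495 → 4969/495

10/1
261/26
4969/495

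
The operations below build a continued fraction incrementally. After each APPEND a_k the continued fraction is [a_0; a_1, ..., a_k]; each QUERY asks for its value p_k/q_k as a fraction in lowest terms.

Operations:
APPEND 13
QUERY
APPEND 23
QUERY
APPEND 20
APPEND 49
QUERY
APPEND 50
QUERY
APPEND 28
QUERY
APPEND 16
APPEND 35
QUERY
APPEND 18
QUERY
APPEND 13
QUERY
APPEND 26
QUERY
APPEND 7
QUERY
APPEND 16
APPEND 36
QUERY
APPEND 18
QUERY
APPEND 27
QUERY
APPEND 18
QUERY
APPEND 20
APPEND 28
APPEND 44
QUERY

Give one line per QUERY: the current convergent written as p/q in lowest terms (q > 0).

APPEND 13: p_0 = 13·1 + 0 = 13, q_0 = 13·0 + 1 = 1 → 13/1
APPEND 23: p_1 = 23·13 + 1 = 300, q_1 = 23·1 + 0 = 23 → 300/23
APPEND 20: p_2 = 20·300 + 13 = 6013, q_2 = 20·23 + 1 = 461 → 6013/461
APPEND 49: p_3 = 49·6013 + 300 = 294937, q_3 = 49·461 + 23 = 22612 → 294937/22612
APPEND 50: p_4 = 50·294937 + 6013 = 14752863, q_4 = 50·22612 + 461 = 1131061 → 14752863/1131061
APPEND 28: p_5 = 28·14752863 + 294937 = 413375101, q_5 = 28·1131061 + 22612 = 31692320 → 413375101/31692320
APPEND 16: p_6 = 16·413375101 + 14752863 = 6628754479, q_6 = 16·31692320 + 1131061 = 508208181 → 6628754479/508208181
APPEND 35: p_7 = 35·6628754479 + 413375101 = 232419781866, q_7 = 35·508208181 + 31692320 = 17818978655 → 232419781866/17818978655
APPEND 18: p_8 = 18·232419781866 + 6628754479 = 4190184828067, q_8 = 18·17818978655 + 508208181 = 321249823971 → 4190184828067/321249823971
APPEND 13: p_9 = 13·4190184828067 + 232419781866 = 54704822546737, q_9 = 13·321249823971 + 17818978655 = 4194066690278 → 54704822546737/4194066690278
APPEND 26: p_10 = 26·54704822546737 + 4190184828067 = 1426515571043229, q_10 = 26·4194066690278 + 321249823971 = 109366983771199 → 1426515571043229/109366983771199
APPEND 7: p_11 = 7·1426515571043229 + 54704822546737 = 10040313819849340, q_11 = 7·109366983771199 + 4194066690278 = 769762953088671 → 10040313819849340/769762953088671
APPEND 16: p_12 = 16·10040313819849340 + 1426515571043229 = 162071536688632669, q_12 = 16·769762953088671 + 109366983771199 = 12425574233189935 → 162071536688632669/12425574233189935
APPEND 36: p_13 = 36·162071536688632669 + 10040313819849340 = 5844615634610625424, q_13 = 36·12425574233189935 + 769762953088671 = 448090435347926331 → 5844615634610625424/448090435347926331
APPEND 18: p_14 = 18·5844615634610625424 + 162071536688632669 = 105365152959679890301, q_14 = 18·448090435347926331 + 12425574233189935 = 8078053410495863893 → 105365152959679890301/8078053410495863893
APPEND 27: p_15 = 27·105365152959679890301 + 5844615634610625424 = 2850703745545967663551, q_15 = 27·8078053410495863893 + 448090435347926331 = 218555532518736251442 → 2850703745545967663551/218555532518736251442
APPEND 18: p_16 = 18·2850703745545967663551 + 105365152959679890301 = 51418032572787097834219, q_16 = 18·218555532518736251442 + 8078053410495863893 = 3942077638747748389849 → 51418032572787097834219/3942077638747748389849
APPEND 20: p_17 = 20·51418032572787097834219 + 2850703745545967663551 = 1031211355201287924347931, q_17 = 20·3942077638747748389849 + 218555532518736251442 = 79060108307473704048422 → 1031211355201287924347931/79060108307473704048422
APPEND 28: p_18 = 28·1031211355201287924347931 + 51418032572787097834219 = 28925335978208848979576287, q_18 = 28·79060108307473704048422 + 3942077638747748389849 = 2217625110248011461745665 → 28925335978208848979576287/2217625110248011461745665
APPEND 44: p_19 = 44·28925335978208848979576287 + 1031211355201287924347931 = 1273745994396390643025704559, q_19 = 44·2217625110248011461745665 + 79060108307473704048422 = 97654564959219978020857682 → 1273745994396390643025704559/97654564959219978020857682

13/1
300/23
294937/22612
14752863/1131061
413375101/31692320
232419781866/17818978655
4190184828067/321249823971
54704822546737/4194066690278
1426515571043229/109366983771199
10040313819849340/769762953088671
5844615634610625424/448090435347926331
105365152959679890301/8078053410495863893
2850703745545967663551/218555532518736251442
51418032572787097834219/3942077638747748389849
1273745994396390643025704559/97654564959219978020857682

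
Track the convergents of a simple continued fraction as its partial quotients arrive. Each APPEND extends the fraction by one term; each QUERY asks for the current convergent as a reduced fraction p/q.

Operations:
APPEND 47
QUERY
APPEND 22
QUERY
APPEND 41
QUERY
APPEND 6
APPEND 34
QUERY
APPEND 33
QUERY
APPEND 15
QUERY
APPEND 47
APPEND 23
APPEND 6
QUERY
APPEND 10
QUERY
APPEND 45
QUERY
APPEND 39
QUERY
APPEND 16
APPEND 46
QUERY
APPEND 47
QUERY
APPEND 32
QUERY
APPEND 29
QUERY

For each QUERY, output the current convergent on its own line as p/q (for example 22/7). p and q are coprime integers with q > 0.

APPEND 47: p_0 = 47·1 + 0 = 47, q_0 = 47·0 + 1 = 1 → 47/1
APPEND 22: p_1 = 22·47 + 1 = 1035, q_1 = 22·1 + 0 = 22 → 1035/22
APPEND 41: p_2 = 41·1035 + 47 = 42482, q_2 = 41·22 + 1 = 903 → 42482/903
APPEND 6: p_3 = 6·42482 + 1035 = 255927, q_3 = 6·903 + 22 = 5440 → 255927/5440
APPEND 34: p_4 = 34·255927 + 42482 = 8744000, q_4 = 34·5440 + 903 = 185863 → 8744000/185863
APPEND 33: p_5 = 33·8744000 + 255927 = 288807927, q_5 = 33·185863 + 5440 = 6138919 → 288807927/6138919
APPEND 15: p_6 = 15·288807927 + 8744000 = 4340862905, q_6 = 15·6138919 + 185863 = 92269648 → 4340862905/92269648
APPEND 47: p_7 = 47·4340862905 + 288807927 = 204309364462, q_7 = 47·92269648 + 6138919 = 4342812375 → 204309364462/4342812375
APPEND 23: p_8 = 23·204309364462 + 4340862905 = 4703456245531, q_8 = 23·4342812375 + 92269648 = 99976954273 → 4703456245531/99976954273
APPEND 6: p_9 = 6·4703456245531 + 204309364462 = 28425046837648, q_9 = 6·99976954273 + 4342812375 = 604204538013 → 28425046837648/604204538013
APPEND 10: p_10 = 10·28425046837648 + 4703456245531 = 288953924622011, q_10 = 10·604204538013 + 99976954273 = 6142022334403 → 288953924622011/6142022334403
APPEND 45: p_11 = 45·288953924622011 + 28425046837648 = 13031351654828143, q_11 = 45·6142022334403 + 604204538013 = 276995209586148 → 13031351654828143/276995209586148
APPEND 39: p_12 = 39·13031351654828143 + 288953924622011 = 508511668462919588, q_12 = 39·276995209586148 + 6142022334403 = 10808955196194175 → 508511668462919588/10808955196194175
APPEND 16: p_13 = 16·508511668462919588 + 13031351654828143 = 8149218047061541551, q_13 = 16·10808955196194175 + 276995209586148 = 173220278348692948 → 8149218047061541551/173220278348692948
APPEND 46: p_14 = 46·8149218047061541551 + 508511668462919588 = 375372541833293830934, q_14 = 46·173220278348692948 + 10808955196194175 = 7978941759236069783 → 375372541833293830934/7978941759236069783
APPEND 47: p_15 = 47·375372541833293830934 + 8149218047061541551 = 17650658684211871595449, q_15 = 47·7978941759236069783 + 173220278348692948 = 375183482962443972749 → 17650658684211871595449/375183482962443972749
APPEND 32: p_16 = 32·17650658684211871595449 + 375372541833293830934 = 565196450436613184885302, q_16 = 32·375183482962443972749 + 7978941759236069783 = 12013850396557443197751 → 565196450436613184885302/12013850396557443197751
APPEND 29: p_17 = 29·565196450436613184885302 + 17650658684211871595449 = 16408347721345994233269207, q_17 = 29·12013850396557443197751 + 375183482962443972749 = 348776844983128296707528 → 16408347721345994233269207/348776844983128296707528

47/1
1035/22
42482/903
8744000/185863
288807927/6138919
4340862905/92269648
28425046837648/604204538013
288953924622011/6142022334403
13031351654828143/276995209586148
508511668462919588/10808955196194175
375372541833293830934/7978941759236069783
17650658684211871595449/375183482962443972749
565196450436613184885302/12013850396557443197751
16408347721345994233269207/348776844983128296707528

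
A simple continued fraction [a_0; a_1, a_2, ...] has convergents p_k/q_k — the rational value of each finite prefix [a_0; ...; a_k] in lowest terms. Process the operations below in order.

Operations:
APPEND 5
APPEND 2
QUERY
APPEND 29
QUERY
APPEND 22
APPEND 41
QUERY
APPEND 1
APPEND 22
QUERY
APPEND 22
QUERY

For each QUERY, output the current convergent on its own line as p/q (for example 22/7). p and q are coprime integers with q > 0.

APPEND 5: p_0 = 5·1 + 0 = 5, q_0 = 5·0 + 1 = 1 → 5/1
APPEND 2: p_1 = 2·5 + 1 = 11, q_1 = 2·1 + 0 = 2 → 11/2
APPEND 29: p_2 = 29·11 + 5 = 324, q_2 = 29·2 + 1 = 59 → 324/59
APPEND 22: p_3 = 22·324 + 11 = 7139, q_3 = 22·59 + 2 = 1300 → 7139/1300
APPEND 41: p_4 = 41·7139 + 324 = 293023, q_4 = 41·1300 + 59 = 53359 → 293023/53359
APPEND 1: p_5 = 1·293023 + 7139 = 300162, q_5 = 1·53359 + 1300 = 54659 → 300162/54659
APPEND 22: p_6 = 22·300162 + 293023 = 6896587, q_6 = 22·54659 + 53359 = 1255857 → 6896587/1255857
APPEND 22: p_7 = 22·6896587 + 300162 = 152025076, q_7 = 22·1255857 + 54659 = 27683513 → 152025076/27683513

11/2
324/59
293023/53359
6896587/1255857
152025076/27683513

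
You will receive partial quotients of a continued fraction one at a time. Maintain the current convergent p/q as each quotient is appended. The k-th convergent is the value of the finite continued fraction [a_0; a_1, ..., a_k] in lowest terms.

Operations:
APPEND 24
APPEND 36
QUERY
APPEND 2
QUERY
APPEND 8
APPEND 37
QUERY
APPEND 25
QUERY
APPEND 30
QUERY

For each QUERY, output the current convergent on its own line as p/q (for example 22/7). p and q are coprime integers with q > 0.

APPEND 24: p_0 = 24·1 + 0 = 24, q_0 = 24·0 + 1 = 1 → 24/1
APPEND 36: p_1 = 36·24 + 1 = 865, q_1 = 36·1 + 0 = 36 → 865/36
APPEND 2: p_2 = 2·865 + 24 = 1754, q_2 = 2·36 + 1 = 73 → 1754/73
APPEND 8: p_3 = 8·1754 + 865 = 14897, q_3 = 8·73 + 36 = 620 → 14897/620
APPEND 37: p_4 = 37·14897 + 1754 = 552943, q_4 = 37·620 + 73 = 23013 → 552943/23013
APPEND 25: p_5 = 25·552943 + 14897 = 13838472, q_5 = 25·23013 + 620 = 575945 → 13838472/575945
APPEND 30: p_6 = 30·13838472 + 552943 = 415707103, q_6 = 30·575945 + 23013 = 17301363 → 415707103/17301363

865/36
1754/73
552943/23013
13838472/575945
415707103/17301363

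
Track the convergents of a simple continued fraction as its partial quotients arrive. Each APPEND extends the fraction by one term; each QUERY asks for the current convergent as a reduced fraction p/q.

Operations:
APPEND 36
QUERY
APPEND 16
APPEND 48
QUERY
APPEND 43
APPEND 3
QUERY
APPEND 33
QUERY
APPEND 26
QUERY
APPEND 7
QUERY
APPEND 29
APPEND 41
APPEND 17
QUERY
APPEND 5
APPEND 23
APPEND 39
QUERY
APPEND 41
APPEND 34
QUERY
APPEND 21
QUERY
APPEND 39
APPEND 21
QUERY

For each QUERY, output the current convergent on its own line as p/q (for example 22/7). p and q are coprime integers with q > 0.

APPEND 36: p_0 = 36·1 + 0 = 36, q_0 = 36·0 + 1 = 1 → 36/1
APPEND 16: p_1 = 16·36 + 1 = 577, q_1 = 16·1 + 0 = 16 → 577/16
APPEND 48: p_2 = 48·577 + 36 = 27732, q_2 = 48·16 + 1 = 769 → 27732/769
APPEND 43: p_3 = 43·27732 + 577 = 1193053, q_3 = 43·769 + 16 = 33083 → 1193053/33083
APPEND 3: p_4 = 3·1193053 + 27732 = 3606891, q_4 = 3·33083 + 769 = 100018 → 3606891/100018
APPEND 33: p_5 = 33·3606891 + 1193053 = 120220456, q_5 = 33·100018 + 33083 = 3333677 → 120220456/3333677
APPEND 26: p_6 = 26·120220456 + 3606891 = 3129338747, q_6 = 26·3333677 + 100018 = 86775620 → 3129338747/86775620
APPEND 7: p_7 = 7·3129338747 + 120220456 = 22025591685, q_7 = 7·86775620 + 3333677 = 610763017 → 22025591685/610763017
APPEND 29: p_8 = 29·22025591685 + 3129338747 = 641871497612, q_8 = 29·610763017 + 86775620 = 17798903113 → 641871497612/17798903113
APPEND 41: p_9 = 41·641871497612 + 22025591685 = 26338756993777, q_9 = 41·17798903113 + 610763017 = 730365790650 → 26338756993777/730365790650
APPEND 17: p_10 = 17·26338756993777 + 641871497612 = 448400740391821, q_10 = 17·730365790650 + 17798903113 = 12434017344163 → 448400740391821/12434017344163
APPEND 5: p_11 = 5·448400740391821 + 26338756993777 = 2268342458952882, q_11 = 5·12434017344163 + 730365790650 = 62900452511465 → 2268342458952882/62900452511465
APPEND 23: p_12 = 23·2268342458952882 + 448400740391821 = 52620277296308107, q_12 = 23·62900452511465 + 12434017344163 = 1459144425107858 → 52620277296308107/1459144425107858
APPEND 39: p_13 = 39·52620277296308107 + 2268342458952882 = 2054459157014969055, q_13 = 39·1459144425107858 + 62900452511465 = 56969533031717927 → 2054459157014969055/56969533031717927
APPEND 41: p_14 = 41·2054459157014969055 + 52620277296308107 = 84285445714910039362, q_14 = 41·56969533031717927 + 1459144425107858 = 2337209998725542865 → 84285445714910039362/2337209998725542865
APPEND 34: p_15 = 34·84285445714910039362 + 2054459157014969055 = 2867759613463956307363, q_15 = 34·2337209998725542865 + 56969533031717927 = 79522109489700175337 → 2867759613463956307363/79522109489700175337
APPEND 21: p_16 = 21·2867759613463956307363 + 84285445714910039362 = 60307237328457992493985, q_16 = 21·79522109489700175337 + 2337209998725542865 = 1672301509282429224942 → 60307237328457992493985/1672301509282429224942
APPEND 39: p_17 = 39·60307237328457992493985 + 2867759613463956307363 = 2354850015423325663572778, q_17 = 39·1672301509282429224942 + 79522109489700175337 = 65299280971504439948075 → 2354850015423325663572778/65299280971504439948075
APPEND 21: p_18 = 21·2354850015423325663572778 + 60307237328457992493985 = 49512157561218296927522323, q_18 = 21·65299280971504439948075 + 1672301509282429224942 = 1372957201910875668134517 → 49512157561218296927522323/1372957201910875668134517

36/1
27732/769
3606891/100018
120220456/3333677
3129338747/86775620
22025591685/610763017
448400740391821/12434017344163
2054459157014969055/56969533031717927
2867759613463956307363/79522109489700175337
60307237328457992493985/1672301509282429224942
49512157561218296927522323/1372957201910875668134517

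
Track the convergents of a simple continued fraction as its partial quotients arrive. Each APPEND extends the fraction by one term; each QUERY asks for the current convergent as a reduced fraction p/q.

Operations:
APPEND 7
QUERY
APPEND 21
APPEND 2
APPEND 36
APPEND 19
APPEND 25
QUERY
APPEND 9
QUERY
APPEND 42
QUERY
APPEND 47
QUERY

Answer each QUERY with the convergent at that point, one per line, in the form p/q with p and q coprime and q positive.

APPEND 7: p_0 = 7·1 + 0 = 7, q_0 = 7·0 + 1 = 1 → 7/1
APPEND 21: p_1 = 21·7 + 1 = 148, q_1 = 21·1 + 0 = 21 → 148/21
APPEND 2: p_2 = 2·148 + 7 = 303, q_2 = 2·21 + 1 = 43 → 303/43
APPEND 36: p_3 = 36·303 + 148 = 11056, q_3 = 36·43 + 21 = 1569 → 11056/1569
APPEND 19: p_4 = 19·11056 + 303 = 210367, q_4 = 19·1569 + 43 = 29854 → 210367/29854
APPEND 25: p_5 = 25·210367 + 11056 = 5270231, q_5 = 25·29854 + 1569 = 747919 → 5270231/747919
APPEND 9: p_6 = 9·5270231 + 210367 = 47642446, q_6 = 9·747919 + 29854 = 6761125 → 47642446/6761125
APPEND 42: p_7 = 42·47642446 + 5270231 = 2006252963, q_7 = 42·6761125 + 747919 = 284715169 → 2006252963/284715169
APPEND 47: p_8 = 47·2006252963 + 47642446 = 94341531707, q_8 = 47·284715169 + 6761125 = 13388374068 → 94341531707/13388374068

7/1
5270231/747919
47642446/6761125
2006252963/284715169
94341531707/13388374068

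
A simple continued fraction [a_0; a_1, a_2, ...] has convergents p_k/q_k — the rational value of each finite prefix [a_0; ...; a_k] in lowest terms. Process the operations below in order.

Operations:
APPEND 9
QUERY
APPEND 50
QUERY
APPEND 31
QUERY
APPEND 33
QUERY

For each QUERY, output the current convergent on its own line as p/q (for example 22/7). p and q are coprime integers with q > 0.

APPEND 9: p_0 = 9·1 + 0 = 9, q_0 = 9·0 + 1 = 1 → 9/1
APPEND 50: p_1 = 50·9 + 1 = 451, q_1 = 50·1 + 0 = 50 → 451/50
APPEND 31: p_2 = 31·451 + 9 = 13990, q_2 = 31·50 + 1 = 1551 → 13990/1551
APPEND 33: p_3 = 33·13990 + 451 = 462121, q_3 = 33·1551 + 50 = 51233 → 462121/51233

9/1
451/50
13990/1551
462121/51233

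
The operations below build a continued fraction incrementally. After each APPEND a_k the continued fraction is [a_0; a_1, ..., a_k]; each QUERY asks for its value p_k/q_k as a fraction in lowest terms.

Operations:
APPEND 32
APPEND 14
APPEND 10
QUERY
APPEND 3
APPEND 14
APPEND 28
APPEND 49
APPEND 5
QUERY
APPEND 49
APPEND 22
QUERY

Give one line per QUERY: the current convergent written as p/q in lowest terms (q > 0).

APPEND 32: p_0 = 32·1 + 0 = 32, q_0 = 32·0 + 1 = 1 → 32/1
APPEND 14: p_1 = 14·32 + 1 = 449, q_1 = 14·1 + 0 = 14 → 449/14
APPEND 10: p_2 = 10·449 + 32 = 4522, q_2 = 10·14 + 1 = 141 → 4522/141
APPEND 3: p_3 = 3·4522 + 449 = 14015, q_3 = 3·141 + 14 = 437 → 14015/437
APPEND 14: p_4 = 14·14015 + 4522 = 200732, q_4 = 14·437 + 141 = 6259 → 200732/6259
APPEND 28: p_5 = 28·200732 + 14015 = 5634511, q_5 = 28·6259 + 437 = 175689 → 5634511/175689
APPEND 49: p_6 = 49·5634511 + 200732 = 276291771, q_6 = 49·175689 + 6259 = 8615020 → 276291771/8615020
APPEND 5: p_7 = 5·276291771 + 5634511 = 1387093366, q_7 = 5·8615020 + 175689 = 43250789 → 1387093366/43250789
APPEND 49: p_8 = 49·1387093366 + 276291771 = 68243866705, q_8 = 49·43250789 + 8615020 = 2127903681 → 68243866705/2127903681
APPEND 22: p_9 = 22·68243866705 + 1387093366 = 1502752160876, q_9 = 22·2127903681 + 43250789 = 46857131771 → 1502752160876/46857131771

4522/141
1387093366/43250789
1502752160876/46857131771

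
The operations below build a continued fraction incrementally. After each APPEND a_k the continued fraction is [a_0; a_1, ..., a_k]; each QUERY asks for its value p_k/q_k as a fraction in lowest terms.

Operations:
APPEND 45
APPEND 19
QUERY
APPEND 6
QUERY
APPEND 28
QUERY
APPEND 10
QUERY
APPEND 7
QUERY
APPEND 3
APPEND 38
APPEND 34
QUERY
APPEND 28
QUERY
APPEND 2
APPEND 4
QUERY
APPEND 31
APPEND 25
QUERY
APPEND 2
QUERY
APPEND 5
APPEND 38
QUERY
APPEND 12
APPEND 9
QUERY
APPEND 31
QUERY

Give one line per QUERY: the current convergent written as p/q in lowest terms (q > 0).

APPEND 45: p_0 = 45·1 + 0 = 45, q_0 = 45·0 + 1 = 1 → 45/1
APPEND 19: p_1 = 19·45 + 1 = 856, q_1 = 19·1 + 0 = 19 → 856/19
APPEND 6: p_2 = 6·856 + 45 = 5181, q_2 = 6·19 + 1 = 115 → 5181/115
APPEND 28: p_3 = 28·5181 + 856 = 145924, q_3 = 28·115 + 19 = 3239 → 145924/3239
APPEND 10: p_4 = 10·145924 + 5181 = 1464421, q_4 = 10·3239 + 115 = 32505 → 1464421/32505
APPEND 7: p_5 = 7·1464421 + 145924 = 10396871, q_5 = 7·32505 + 3239 = 230774 → 10396871/230774
APPEND 3: p_6 = 3·10396871 + 1464421 = 32655034, q_6 = 3·230774 + 32505 = 724827 → 32655034/724827
APPEND 38: p_7 = 38·32655034 + 10396871 = 1251288163, q_7 = 38·724827 + 230774 = 27774200 → 1251288163/27774200
APPEND 34: p_8 = 34·1251288163 + 32655034 = 42576452576, q_8 = 34·27774200 + 724827 = 945047627 → 42576452576/945047627
APPEND 28: p_9 = 28·42576452576 + 1251288163 = 1193391960291, q_9 = 28·945047627 + 27774200 = 26489107756 → 1193391960291/26489107756
APPEND 2: p_10 = 2·1193391960291 + 42576452576 = 2429360373158, q_10 = 2·26489107756 + 945047627 = 53923263139 → 2429360373158/53923263139
APPEND 4: p_11 = 4·2429360373158 + 1193391960291 = 10910833452923, q_11 = 4·53923263139 + 26489107756 = 242182160312 → 10910833452923/242182160312
APPEND 31: p_12 = 31·10910833452923 + 2429360373158 = 340665197413771, q_12 = 31·242182160312 + 53923263139 = 7561570232811 → 340665197413771/7561570232811
APPEND 25: p_13 = 25·340665197413771 + 10910833452923 = 8527540768797198, q_13 = 25·7561570232811 + 242182160312 = 189281437980587 → 8527540768797198/189281437980587
APPEND 2: p_14 = 2·8527540768797198 + 340665197413771 = 17395746735008167, q_14 = 2·189281437980587 + 7561570232811 = 386124446193985 → 17395746735008167/386124446193985
APPEND 5: p_15 = 5·17395746735008167 + 8527540768797198 = 95506274443838033, q_15 = 5·386124446193985 + 189281437980587 = 2119903668950512 → 95506274443838033/2119903668950512
APPEND 38: p_16 = 38·95506274443838033 + 17395746735008167 = 3646634175600853421, q_16 = 38·2119903668950512 + 386124446193985 = 80942463866313441 → 3646634175600853421/80942463866313441
APPEND 12: p_17 = 12·3646634175600853421 + 95506274443838033 = 43855116381654079085, q_17 = 12·80942463866313441 + 2119903668950512 = 973429470064711804 → 43855116381654079085/973429470064711804
APPEND 9: p_18 = 9·43855116381654079085 + 3646634175600853421 = 398342681610487565186, q_18 = 9·973429470064711804 + 80942463866313441 = 8841807694448719677 → 398342681610487565186/8841807694448719677
APPEND 31: p_19 = 31·398342681610487565186 + 43855116381654079085 = 12392478246306768599851, q_19 = 31·8841807694448719677 + 973429470064711804 = 275069467997975021791 → 12392478246306768599851/275069467997975021791

856/19
5181/115
145924/3239
1464421/32505
10396871/230774
42576452576/945047627
1193391960291/26489107756
10910833452923/242182160312
8527540768797198/189281437980587
17395746735008167/386124446193985
3646634175600853421/80942463866313441
398342681610487565186/8841807694448719677
12392478246306768599851/275069467997975021791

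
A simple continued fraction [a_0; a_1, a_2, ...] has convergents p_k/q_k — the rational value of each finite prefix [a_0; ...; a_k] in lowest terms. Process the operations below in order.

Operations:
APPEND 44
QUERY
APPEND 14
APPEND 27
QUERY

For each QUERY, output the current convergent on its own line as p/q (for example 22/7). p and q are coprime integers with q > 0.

44/1
16703/379

APPEND 44: p_0 = 44·1 + 0 = 44, q_0 = 44·0 + 1 = 1 → 44/1
APPEND 14: p_1 = 14·44 + 1 = 617, q_1 = 14·1 + 0 = 14 → 617/14
APPEND 27: p_2 = 27·617 + 44 = 16703, q_2 = 27·14 + 1 = 379 → 16703/379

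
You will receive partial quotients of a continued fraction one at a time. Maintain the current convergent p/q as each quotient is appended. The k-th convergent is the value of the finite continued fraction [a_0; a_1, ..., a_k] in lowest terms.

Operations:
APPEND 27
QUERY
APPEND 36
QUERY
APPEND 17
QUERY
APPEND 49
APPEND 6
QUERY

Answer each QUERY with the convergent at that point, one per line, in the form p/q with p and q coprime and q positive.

27/1
973/36
16568/613
4893398/181051

APPEND 27: p_0 = 27·1 + 0 = 27, q_0 = 27·0 + 1 = 1 → 27/1
APPEND 36: p_1 = 36·27 + 1 = 973, q_1 = 36·1 + 0 = 36 → 973/36
APPEND 17: p_2 = 17·973 + 27 = 16568, q_2 = 17·36 + 1 = 613 → 16568/613
APPEND 49: p_3 = 49·16568 + 973 = 812805, q_3 = 49·613 + 36 = 30073 → 812805/30073
APPEND 6: p_4 = 6·812805 + 16568 = 4893398, q_4 = 6·30073 + 613 = 181051 → 4893398/181051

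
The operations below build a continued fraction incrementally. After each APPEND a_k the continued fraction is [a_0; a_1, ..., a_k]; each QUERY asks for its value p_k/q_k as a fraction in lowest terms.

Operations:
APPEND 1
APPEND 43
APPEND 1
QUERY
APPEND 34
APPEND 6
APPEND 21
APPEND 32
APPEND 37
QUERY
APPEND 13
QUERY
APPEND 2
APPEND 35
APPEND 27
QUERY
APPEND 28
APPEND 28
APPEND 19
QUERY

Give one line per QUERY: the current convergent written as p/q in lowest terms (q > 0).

APPEND 1: p_0 = 1·1 + 0 = 1, q_0 = 1·0 + 1 = 1 → 1/1
APPEND 43: p_1 = 43·1 + 1 = 44, q_1 = 43·1 + 0 = 43 → 44/43
APPEND 1: p_2 = 1·44 + 1 = 45, q_2 = 1·43 + 1 = 44 → 45/44
APPEND 34: p_3 = 34·45 + 44 = 1574, q_3 = 34·44 + 43 = 1539 → 1574/1539
APPEND 6: p_4 = 6·1574 + 45 = 9489, q_4 = 6·1539 + 44 = 9278 → 9489/9278
APPEND 21: p_5 = 21·9489 + 1574 = 200843, q_5 = 21·9278 + 1539 = 196377 → 200843/196377
APPEND 32: p_6 = 32·200843 + 9489 = 6436465, q_6 = 32·196377 + 9278 = 6293342 → 6436465/6293342
APPEND 37: p_7 = 37·6436465 + 200843 = 238350048, q_7 = 37·6293342 + 196377 = 233050031 → 238350048/233050031
APPEND 13: p_8 = 13·238350048 + 6436465 = 3104987089, q_8 = 13·233050031 + 6293342 = 3035943745 → 3104987089/3035943745
APPEND 2: p_9 = 2·3104987089 + 238350048 = 6448324226, q_9 = 2·3035943745 + 233050031 = 6304937521 → 6448324226/6304937521
APPEND 35: p_10 = 35·6448324226 + 3104987089 = 228796334999, q_10 = 35·6304937521 + 3035943745 = 223708756980 → 228796334999/223708756980
APPEND 27: p_11 = 27·228796334999 + 6448324226 = 6183949369199, q_11 = 27·223708756980 + 6304937521 = 6046441375981 → 6183949369199/6046441375981
APPEND 28: p_12 = 28·6183949369199 + 228796334999 = 173379378672571, q_12 = 28·6046441375981 + 223708756980 = 169524067284448 → 173379378672571/169524067284448
APPEND 28: p_13 = 28·173379378672571 + 6183949369199 = 4860806552201187, q_13 = 28·169524067284448 + 6046441375981 = 4752720325340525 → 4860806552201187/4752720325340525
APPEND 19: p_14 = 19·4860806552201187 + 173379378672571 = 92528703870495124, q_14 = 19·4752720325340525 + 169524067284448 = 90471210248754423 → 92528703870495124/90471210248754423

45/44
238350048/233050031
3104987089/3035943745
6183949369199/6046441375981
92528703870495124/90471210248754423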